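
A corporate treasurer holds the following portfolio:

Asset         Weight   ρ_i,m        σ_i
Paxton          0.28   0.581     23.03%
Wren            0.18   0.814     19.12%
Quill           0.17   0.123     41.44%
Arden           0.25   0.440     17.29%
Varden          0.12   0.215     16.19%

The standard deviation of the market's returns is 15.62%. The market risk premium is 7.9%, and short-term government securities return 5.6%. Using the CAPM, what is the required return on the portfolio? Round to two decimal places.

β_Paxton = 0.581 × 23.03% / 15.62% = 0.8566
β_Wren = 0.814 × 19.12% / 15.62% = 0.9964
β_Quill = 0.123 × 41.44% / 15.62% = 0.3263
β_Arden = 0.440 × 17.29% / 15.62% = 0.4870
β_Varden = 0.215 × 16.19% / 15.62% = 0.2228
β_P = Σ w_i β_i = 0.28×0.8566 + 0.18×0.9964 + 0.17×0.3263 + 0.25×0.4870 + 0.12×0.2228 = 0.6232
E(R_P) = R_f + β_P × MRP = 5.6% + 0.6232 × 7.9% = 10.52%

10.52%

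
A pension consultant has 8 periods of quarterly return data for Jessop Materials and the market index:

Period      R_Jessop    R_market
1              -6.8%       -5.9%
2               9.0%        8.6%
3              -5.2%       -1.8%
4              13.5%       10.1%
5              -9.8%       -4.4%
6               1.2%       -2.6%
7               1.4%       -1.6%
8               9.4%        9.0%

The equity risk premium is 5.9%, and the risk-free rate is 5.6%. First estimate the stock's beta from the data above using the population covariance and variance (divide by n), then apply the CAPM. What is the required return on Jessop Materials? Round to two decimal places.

Mean R_i = (-6.8 + 9.0 − 5.2 + 13.5 − 9.8 + 1.2 + 1.4 + 9.4) / 8 = 1.5875%
Mean R_m = (-5.9 + 8.6 − 1.8 + 10.1 − 4.4 − 2.6 − 1.6 + 9.0) / 8 = 1.4250%
Σ(R_i − R̄_i)(R_m − R̄_m) = 367.4925  ⇒  Cov = 367.4925 / 8 = 45.9366
Σ(R_m − R̄_m)² = 307.4550  ⇒  Var(R_m) = 307.4550 / 8 = 38.4319
β = Cov / Var(R_m) = 45.9366 / 38.4319 = 1.1953
E(R) = R_f + β × MRP = 5.6% + 1.1953 × 5.9% = 12.65%

12.65%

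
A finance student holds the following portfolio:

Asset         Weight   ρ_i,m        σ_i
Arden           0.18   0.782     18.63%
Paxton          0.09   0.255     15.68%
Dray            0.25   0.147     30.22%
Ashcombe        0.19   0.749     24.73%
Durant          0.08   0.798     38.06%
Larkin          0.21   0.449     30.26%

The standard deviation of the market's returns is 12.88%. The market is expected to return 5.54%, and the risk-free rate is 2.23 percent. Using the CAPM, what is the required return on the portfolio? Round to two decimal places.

5.54%

β_Arden = 0.782 × 18.63% / 12.88% = 1.1311
β_Paxton = 0.255 × 15.68% / 12.88% = 0.3104
β_Dray = 0.147 × 30.22% / 12.88% = 0.3449
β_Ashcombe = 0.749 × 24.73% / 12.88% = 1.4381
β_Durant = 0.798 × 38.06% / 12.88% = 2.3581
β_Larkin = 0.449 × 30.26% / 12.88% = 1.0549
β_P = Σ w_i β_i = 0.18×1.1311 + 0.09×0.3104 + 0.25×0.3449 + 0.19×1.4381 + 0.08×2.3581 + 0.21×1.0549 = 1.0012
MRP = 5.54% − 2.23% = 3.31%
E(R_P) = R_f + β_P × MRP = 2.23% + 1.0012 × 3.31% = 5.54%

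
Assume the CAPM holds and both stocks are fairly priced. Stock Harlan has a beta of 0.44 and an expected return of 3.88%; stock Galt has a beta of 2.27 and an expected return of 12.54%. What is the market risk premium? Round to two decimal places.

4.73%

Both satisfy E(R) = R_f + β·MRP, so the slope of the SML is
MRP = (12.54% − 3.88%) / (2.27 − 0.44) = 8.66% / 1.83 = 4.7322%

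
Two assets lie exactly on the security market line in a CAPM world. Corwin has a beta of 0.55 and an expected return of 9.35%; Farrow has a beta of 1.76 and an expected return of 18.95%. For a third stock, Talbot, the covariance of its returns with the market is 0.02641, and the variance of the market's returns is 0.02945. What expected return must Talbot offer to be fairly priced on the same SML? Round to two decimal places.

MRP = (18.95% − 9.35%) / (1.76 − 0.55) = 7.9339%
R_f = 9.35% − 0.55 × 7.9339% = 4.9864%
β_Talbot = Cov / Var(R_m) = 0.02641 / 0.02945 = 0.8968
E(R_Talbot) = R_f + β × MRP = 4.9864% + 0.8968 × 7.9339% = 12.10%

12.10%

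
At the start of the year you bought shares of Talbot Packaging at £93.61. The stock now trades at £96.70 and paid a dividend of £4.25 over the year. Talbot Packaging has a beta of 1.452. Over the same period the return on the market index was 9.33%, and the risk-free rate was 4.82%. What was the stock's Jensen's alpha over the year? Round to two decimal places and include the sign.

Realised HPR = (P1 + D1 − P0) / P0 = (96.70 + 4.25 − 93.61) / 93.61 = 7.34 / 93.61 = 7.8410%
MRP = 9.33% − 4.82% = 4.51%
CAPM required = R_f + β·MRP = 4.82% + 1.452 × 4.51% = 11.36852%
α = realised − required = 7.8410% − 11.36852% = -3.53%

-3.53%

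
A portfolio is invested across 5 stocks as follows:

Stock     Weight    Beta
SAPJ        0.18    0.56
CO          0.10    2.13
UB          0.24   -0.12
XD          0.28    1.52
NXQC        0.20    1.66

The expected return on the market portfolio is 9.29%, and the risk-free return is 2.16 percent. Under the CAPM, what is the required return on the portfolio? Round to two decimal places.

β_P = Σ w_i β_i = 0.18×0.56 + 0.10×2.13 + 0.24×-0.12 + 0.28×1.52 + 0.20×1.66 = 1.0426
MRP = 9.29% − 2.16% = 7.13%
E(R_P) = R_f + β_P × MRP = 2.16% + 1.0426 × 7.13% = 9.59%

9.59%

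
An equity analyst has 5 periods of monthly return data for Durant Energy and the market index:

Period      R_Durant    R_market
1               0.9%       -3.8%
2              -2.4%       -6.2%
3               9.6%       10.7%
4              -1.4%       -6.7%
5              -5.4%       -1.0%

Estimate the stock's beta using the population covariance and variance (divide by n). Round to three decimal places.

0.643

Mean R_i = (0.9 − 2.4 + 9.6 − 1.4 − 5.4) / 5 = 0.2600%
Mean R_m = (-3.8 − 6.2 + 10.7 − 6.7 − 1.0) / 5 = -1.4000%
Σ(R_i − R̄_i)(R_m − R̄_m) = 130.7800  ⇒  Cov = 130.7800 / 5 = 26.1560
Σ(R_m − R̄_m)² = 203.4600  ⇒  Var(R_m) = 203.4600 / 5 = 40.6920
β = Cov / Var(R_m) = 26.1560 / 40.6920 = 0.6428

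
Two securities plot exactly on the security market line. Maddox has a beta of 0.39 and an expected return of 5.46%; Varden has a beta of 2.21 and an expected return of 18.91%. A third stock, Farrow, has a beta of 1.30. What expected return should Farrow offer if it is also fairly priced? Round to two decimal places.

MRP (SML slope) = (18.91% − 5.46%) / (2.21 − 0.39) = 13.45% / 1.82 = 7.3901%
R_f (intercept) = 5.46% − 0.39 × 7.3901% = 2.5779%
E(R_Farrow) = R_f + β × MRP = 2.5779% + 1.30 × 7.3901% = 12.19%

12.19%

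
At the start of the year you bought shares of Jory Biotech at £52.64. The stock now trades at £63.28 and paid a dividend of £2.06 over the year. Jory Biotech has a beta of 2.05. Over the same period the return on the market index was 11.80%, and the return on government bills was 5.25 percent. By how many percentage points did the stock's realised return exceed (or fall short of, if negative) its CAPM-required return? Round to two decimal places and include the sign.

Realised HPR = (P1 + D1 − P0) / P0 = (63.28 + 2.06 − 52.64) / 52.64 = 12.70 / 52.64 = 24.1261%
MRP = 11.80% − 5.25% = 6.55%
CAPM required = R_f + β·MRP = 5.25% + 2.05 × 6.55% = 18.6775%
α = realised − required = 24.1261% − 18.6775% = +5.45%

+5.45%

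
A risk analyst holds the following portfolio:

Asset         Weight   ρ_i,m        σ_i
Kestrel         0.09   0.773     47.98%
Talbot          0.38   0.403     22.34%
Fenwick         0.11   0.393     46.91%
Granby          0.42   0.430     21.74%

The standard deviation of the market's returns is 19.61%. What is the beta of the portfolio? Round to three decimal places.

β_Kestrel = 0.773 × 47.98% / 19.61% = 1.8913
β_Talbot = 0.403 × 22.34% / 19.61% = 0.4591
β_Fenwick = 0.393 × 46.91% / 19.61% = 0.9401
β_Granby = 0.430 × 21.74% / 19.61% = 0.4767
β_P = Σ w_i β_i = 0.09×1.8913 + 0.38×0.4591 + 0.11×0.9401 + 0.42×0.4767 = 0.6483

0.648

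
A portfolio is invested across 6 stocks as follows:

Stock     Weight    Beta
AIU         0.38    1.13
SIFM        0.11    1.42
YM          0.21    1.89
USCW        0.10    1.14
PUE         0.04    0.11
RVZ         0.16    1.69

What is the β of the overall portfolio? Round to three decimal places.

β_P = Σ w_i β_i = 0.38×1.13 + 0.11×1.42 + 0.21×1.89 + 0.10×1.14 + 0.04×0.11 + 0.16×1.69 = 1.3713

1.371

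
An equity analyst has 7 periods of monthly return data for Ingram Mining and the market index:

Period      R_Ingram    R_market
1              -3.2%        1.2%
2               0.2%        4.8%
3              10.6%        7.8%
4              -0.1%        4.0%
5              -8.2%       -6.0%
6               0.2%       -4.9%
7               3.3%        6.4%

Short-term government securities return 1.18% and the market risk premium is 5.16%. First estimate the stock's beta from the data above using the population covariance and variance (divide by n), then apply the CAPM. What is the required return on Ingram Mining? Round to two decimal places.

5.36%

Mean R_i = (-3.2 + 0.2 + 10.6 − 0.1 − 8.2 + 0.2 + 3.3) / 7 = 0.4000%
Mean R_m = (1.2 + 4.8 + 7.8 + 4.0 − 6.0 − 4.9 + 6.4) / 7 = 1.9000%
Σ(R_i − R̄_i)(R_m − R̄_m) = 143.4200  ⇒  Cov = 143.4200 / 7 = 20.4886
Σ(R_m − R̄_m)² = 177.0200  ⇒  Var(R_m) = 177.0200 / 7 = 25.2886
β = Cov / Var(R_m) = 20.4886 / 25.2886 = 0.8102
E(R) = R_f + β × MRP = 1.18% + 0.8102 × 5.16% = 5.36%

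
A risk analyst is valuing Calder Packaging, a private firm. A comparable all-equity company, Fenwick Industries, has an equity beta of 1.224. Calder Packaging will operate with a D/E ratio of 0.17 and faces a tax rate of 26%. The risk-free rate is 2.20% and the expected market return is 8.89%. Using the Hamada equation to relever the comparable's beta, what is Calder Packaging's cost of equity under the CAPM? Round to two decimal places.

β_L = β_U × [1 + (1 − t)(D/E)] = 1.224 × [1 + (1 − 0.26) × 0.17]
    = 1.224 × [1 + 0.74 × 0.17] = 1.224 × 1.1258 = 1.3780
MRP = 8.89% − 2.20% = 6.69%
E(R) = R_f + β_L × MRP = 2.20% + 1.3780 × 6.69% = 11.42%

11.42%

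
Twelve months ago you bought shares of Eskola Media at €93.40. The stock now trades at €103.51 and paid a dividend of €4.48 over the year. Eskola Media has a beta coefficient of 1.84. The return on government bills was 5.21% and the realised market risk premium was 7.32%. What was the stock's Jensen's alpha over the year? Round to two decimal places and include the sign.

-3.06%

Realised HPR = (P1 + D1 − P0) / P0 = (103.51 + 4.48 − 93.40) / 93.40 = 14.59 / 93.40 = 15.6210%
CAPM required = R_f + β·MRP = 5.21% + 1.84 × 7.32% = 18.6788%
α = realised − required = 15.6210% − 18.6788% = -3.06%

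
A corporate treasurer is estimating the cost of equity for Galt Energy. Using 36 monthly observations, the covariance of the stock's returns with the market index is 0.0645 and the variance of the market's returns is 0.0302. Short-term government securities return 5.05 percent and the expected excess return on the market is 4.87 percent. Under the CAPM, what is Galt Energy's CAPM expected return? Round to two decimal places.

15.45%

β = Cov(R_i, R_m) / Var(R_m) = 0.0645 / 0.0302 = 2.1358
E(R) = R_f + β × MRP = 5.05% + 2.1358 × 4.87% = 15.45%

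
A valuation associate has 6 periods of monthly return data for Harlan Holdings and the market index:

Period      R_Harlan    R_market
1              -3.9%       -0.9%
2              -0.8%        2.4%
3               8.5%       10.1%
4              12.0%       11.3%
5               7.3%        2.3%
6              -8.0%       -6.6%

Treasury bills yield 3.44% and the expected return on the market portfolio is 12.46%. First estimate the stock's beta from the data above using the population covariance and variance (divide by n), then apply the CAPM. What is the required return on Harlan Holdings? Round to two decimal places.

13.19%

Mean R_i = (-3.9 − 0.8 + 8.5 + 12.0 + 7.3 − 8.0) / 6 = 2.5167%
Mean R_m = (-0.9 + 2.4 + 10.1 + 11.3 + 2.3 − 6.6) / 6 = 3.1000%
Σ(R_i − R̄_i)(R_m − R̄_m) = 245.8200  ⇒  Cov = 245.8200 / 6 = 40.9700
Σ(R_m − R̄_m)² = 227.4600  ⇒  Var(R_m) = 227.4600 / 6 = 37.9100
β = Cov / Var(R_m) = 40.9700 / 37.9100 = 1.0807
MRP = 12.46% − 3.44% = 9.02%
E(R) = R_f + β × MRP = 3.44% + 1.0807 × 9.02% = 13.19%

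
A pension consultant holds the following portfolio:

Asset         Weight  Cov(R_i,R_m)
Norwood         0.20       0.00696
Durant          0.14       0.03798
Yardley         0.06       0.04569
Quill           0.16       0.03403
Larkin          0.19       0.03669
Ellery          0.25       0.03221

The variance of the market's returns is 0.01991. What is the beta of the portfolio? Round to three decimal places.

1.503

β_Norwood = 0.00696 / 0.01991 = 0.3496
β_Durant = 0.03798 / 0.01991 = 1.9076
β_Yardley = 0.04569 / 0.01991 = 2.2948
β_Quill = 0.03403 / 0.01991 = 1.7092
β_Larkin = 0.03669 / 0.01991 = 1.8428
β_Ellery = 0.03221 / 0.01991 = 1.6178
β_P = Σ w_i β_i = 0.20×0.3496 + 0.14×1.9076 + 0.06×2.2948 + 0.16×1.7092 + 0.19×1.8428 + 0.25×1.6178 = 1.5027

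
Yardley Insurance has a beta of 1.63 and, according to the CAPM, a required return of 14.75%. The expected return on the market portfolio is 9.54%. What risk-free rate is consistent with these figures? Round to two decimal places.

E(R) = R_f + β(E(R_m) − R_f) = R_f(1 − β) + β·E(R_m)
14.75% = R_f × (1 − 1.63) + 1.63 × 9.54%
14.75% = R_f × -0.63 + 15.5502%
R_f = (14.75% − 15.5502%) / -0.63 = 1.27%

1.27%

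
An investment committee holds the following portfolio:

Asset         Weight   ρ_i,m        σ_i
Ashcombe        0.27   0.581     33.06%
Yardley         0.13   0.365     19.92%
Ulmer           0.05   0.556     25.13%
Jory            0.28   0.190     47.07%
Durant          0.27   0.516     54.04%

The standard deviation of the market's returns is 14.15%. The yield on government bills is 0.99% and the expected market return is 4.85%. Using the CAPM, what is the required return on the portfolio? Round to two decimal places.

5.59%

β_Ashcombe = 0.581 × 33.06% / 14.15% = 1.3574
β_Yardley = 0.365 × 19.92% / 14.15% = 0.5138
β_Ulmer = 0.556 × 25.13% / 14.15% = 0.9874
β_Jory = 0.190 × 47.07% / 14.15% = 0.6320
β_Durant = 0.516 × 54.04% / 14.15% = 1.9706
β_P = Σ w_i β_i = 0.27×1.3574 + 0.13×0.5138 + 0.05×0.9874 + 0.28×0.6320 + 0.27×1.9706 = 1.1917
MRP = 4.85% − 0.99% = 3.86%
E(R_P) = R_f + β_P × MRP = 0.99% + 1.1917 × 3.86% = 5.59%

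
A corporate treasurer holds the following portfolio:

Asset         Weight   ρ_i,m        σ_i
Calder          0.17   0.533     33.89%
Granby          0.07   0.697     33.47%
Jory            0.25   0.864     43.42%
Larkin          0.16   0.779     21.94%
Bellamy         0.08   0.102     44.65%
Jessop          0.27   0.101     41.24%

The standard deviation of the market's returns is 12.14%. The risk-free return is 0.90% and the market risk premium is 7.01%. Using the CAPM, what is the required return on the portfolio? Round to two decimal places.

β_Calder = 0.533 × 33.89% / 12.14% = 1.4879
β_Granby = 0.697 × 33.47% / 12.14% = 1.9216
β_Jory = 0.864 × 43.42% / 12.14% = 3.0902
β_Larkin = 0.779 × 21.94% / 12.14% = 1.4078
β_Bellamy = 0.102 × 44.65% / 12.14% = 0.3751
β_Jessop = 0.101 × 41.24% / 12.14% = 0.3431
β_P = Σ w_i β_i = 0.17×1.4879 + 0.07×1.9216 + 0.25×3.0902 + 0.16×1.4078 + 0.08×0.3751 + 0.27×0.3431 = 1.5079
E(R_P) = R_f + β_P × MRP = 0.90% + 1.5079 × 7.01% = 11.47%

11.47%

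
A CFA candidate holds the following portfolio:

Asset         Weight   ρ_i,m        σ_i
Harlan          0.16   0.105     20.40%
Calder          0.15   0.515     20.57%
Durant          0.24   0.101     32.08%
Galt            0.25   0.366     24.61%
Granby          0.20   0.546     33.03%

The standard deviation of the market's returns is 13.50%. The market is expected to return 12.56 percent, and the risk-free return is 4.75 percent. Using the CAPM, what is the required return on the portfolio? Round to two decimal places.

9.71%

β_Harlan = 0.105 × 20.40% / 13.50% = 0.1587
β_Calder = 0.515 × 20.57% / 13.50% = 0.7847
β_Durant = 0.101 × 32.08% / 13.50% = 0.2400
β_Galt = 0.366 × 24.61% / 13.50% = 0.6672
β_Granby = 0.546 × 33.03% / 13.50% = 1.3359
β_P = Σ w_i β_i = 0.16×0.1587 + 0.15×0.7847 + 0.24×0.2400 + 0.25×0.6672 + 0.20×1.3359 = 0.6347
MRP = 12.56% − 4.75% = 7.81%
E(R_P) = R_f + β_P × MRP = 4.75% + 0.6347 × 7.81% = 9.71%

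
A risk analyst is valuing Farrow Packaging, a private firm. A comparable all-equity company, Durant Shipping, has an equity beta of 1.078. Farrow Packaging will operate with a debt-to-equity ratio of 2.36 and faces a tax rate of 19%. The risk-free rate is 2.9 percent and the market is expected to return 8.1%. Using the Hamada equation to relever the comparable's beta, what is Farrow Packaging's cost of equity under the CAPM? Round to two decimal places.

β_L = β_U × [1 + (1 − t)(D/E)] = 1.078 × [1 + (1 − 0.19) × 2.36]
    = 1.078 × [1 + 0.81 × 2.36] = 1.078 × 2.9116 = 3.1387
MRP = 8.1% − 2.9% = 5.20%
E(R) = R_f + β_L × MRP = 2.9% + 3.1387 × 5.2% = 19.22%

19.22%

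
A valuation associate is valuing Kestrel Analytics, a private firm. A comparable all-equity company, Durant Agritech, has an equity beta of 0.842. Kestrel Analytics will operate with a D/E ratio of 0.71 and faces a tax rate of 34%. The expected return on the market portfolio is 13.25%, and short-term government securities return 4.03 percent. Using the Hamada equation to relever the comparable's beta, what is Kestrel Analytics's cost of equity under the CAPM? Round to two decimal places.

β_L = β_U × [1 + (1 − t)(D/E)] = 0.842 × [1 + (1 − 0.34) × 0.71]
    = 0.842 × [1 + 0.66 × 0.71] = 0.842 × 1.4686 = 1.2366
MRP = 13.25% − 4.03% = 9.22%
E(R) = R_f + β_L × MRP = 4.03% + 1.2366 × 9.22% = 15.43%

15.43%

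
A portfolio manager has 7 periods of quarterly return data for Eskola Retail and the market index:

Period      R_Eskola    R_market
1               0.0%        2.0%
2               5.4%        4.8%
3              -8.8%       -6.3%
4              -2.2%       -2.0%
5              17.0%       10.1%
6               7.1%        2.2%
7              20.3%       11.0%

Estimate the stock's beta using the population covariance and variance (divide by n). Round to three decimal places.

1.628

Mean R_i = (0.0 + 5.4 − 8.8 − 2.2 + 17.0 + 7.1 + 20.3) / 7 = 5.5429%
Mean R_m = (2.0 + 4.8 − 6.3 − 2.0 + 10.1 + 2.2 + 11.0) / 7 = 3.1143%
Σ(R_i − R̄_i)(R_m − R̄_m) = 375.5457  ⇒  Cov = 375.5457 / 7 = 53.6494
Σ(R_m − R̄_m)² = 230.6886  ⇒  Var(R_m) = 230.6886 / 7 = 32.9555
β = Cov / Var(R_m) = 53.6494 / 32.9555 = 1.6279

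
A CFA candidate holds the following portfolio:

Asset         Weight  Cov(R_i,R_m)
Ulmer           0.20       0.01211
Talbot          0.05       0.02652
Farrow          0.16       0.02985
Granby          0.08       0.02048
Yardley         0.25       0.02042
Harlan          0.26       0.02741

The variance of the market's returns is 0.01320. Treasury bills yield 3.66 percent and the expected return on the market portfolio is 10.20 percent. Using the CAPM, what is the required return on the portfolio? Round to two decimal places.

β_Ulmer = 0.01211 / 0.01320 = 0.9174
β_Talbot = 0.02652 / 0.01320 = 2.0091
β_Farrow = 0.02985 / 0.01320 = 2.2614
β_Granby = 0.02048 / 0.01320 = 1.5515
β_Yardley = 0.02042 / 0.01320 = 1.5470
β_Harlan = 0.02741 / 0.01320 = 2.0765
β_P = Σ w_i β_i = 0.20×0.9174 + 0.05×2.0091 + 0.16×2.2614 + 0.08×1.5515 + 0.25×1.5470 + 0.26×2.0765 = 1.6965
MRP = 10.20% − 3.66% = 6.54%
E(R_P) = R_f + β_P × MRP = 3.66% + 1.6965 × 6.54% = 14.76%

14.76%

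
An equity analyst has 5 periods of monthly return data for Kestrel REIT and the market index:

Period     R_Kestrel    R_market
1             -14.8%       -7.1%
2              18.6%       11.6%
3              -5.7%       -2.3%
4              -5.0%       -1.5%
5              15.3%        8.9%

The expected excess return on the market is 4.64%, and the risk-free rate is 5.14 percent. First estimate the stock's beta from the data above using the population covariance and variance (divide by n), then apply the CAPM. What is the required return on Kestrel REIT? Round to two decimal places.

Mean R_i = (-14.8 + 18.6 − 5.7 − 5.0 + 15.3) / 5 = 1.6800%
Mean R_m = (-7.1 + 11.6 − 2.3 − 1.5 + 8.9) / 5 = 1.9200%
Σ(R_i − R̄_i)(R_m − R̄_m) = 461.4920  ⇒  Cov = 461.4920 / 5 = 92.2984
Σ(R_m − R̄_m)² = 253.2880  ⇒  Var(R_m) = 253.2880 / 5 = 50.6576
β = Cov / Var(R_m) = 92.2984 / 50.6576 = 1.8220
E(R) = R_f + β × MRP = 5.14% + 1.8220 × 4.64% = 13.59%

13.59%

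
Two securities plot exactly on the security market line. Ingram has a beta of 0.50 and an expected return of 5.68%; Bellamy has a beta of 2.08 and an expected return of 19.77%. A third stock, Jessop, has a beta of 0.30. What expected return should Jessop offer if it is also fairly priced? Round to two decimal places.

MRP (SML slope) = (19.77% − 5.68%) / (2.08 − 0.50) = 14.09% / 1.58 = 8.9177%
R_f (intercept) = 5.68% − 0.50 × 8.9177% = 1.2212%
E(R_Jessop) = R_f + β × MRP = 1.2212% + 0.30 × 8.9177% = 3.90%

3.90%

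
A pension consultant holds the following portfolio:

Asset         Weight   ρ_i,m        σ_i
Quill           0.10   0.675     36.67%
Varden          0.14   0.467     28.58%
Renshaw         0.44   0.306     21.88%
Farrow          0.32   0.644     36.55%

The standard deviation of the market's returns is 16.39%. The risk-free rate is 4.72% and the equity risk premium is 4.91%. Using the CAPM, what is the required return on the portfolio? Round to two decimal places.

9.16%

β_Quill = 0.675 × 36.67% / 16.39% = 1.5102
β_Varden = 0.467 × 28.58% / 16.39% = 0.8143
β_Renshaw = 0.306 × 21.88% / 16.39% = 0.4085
β_Farrow = 0.644 × 36.55% / 16.39% = 1.4361
β_P = Σ w_i β_i = 0.10×1.5102 + 0.14×0.8143 + 0.44×0.4085 + 0.32×1.4361 = 0.9043
E(R_P) = R_f + β_P × MRP = 4.72% + 0.9043 × 4.91% = 9.16%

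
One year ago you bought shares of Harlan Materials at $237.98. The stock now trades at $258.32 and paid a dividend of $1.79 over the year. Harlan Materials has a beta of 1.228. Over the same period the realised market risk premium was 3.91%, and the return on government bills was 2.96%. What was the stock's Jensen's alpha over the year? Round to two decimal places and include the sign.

Realised HPR = (P1 + D1 − P0) / P0 = (258.32 + 1.79 − 237.98) / 237.98 = 22.13 / 237.98 = 9.2991%
CAPM required = R_f + β·MRP = 2.96% + 1.228 × 3.91% = 7.76148%
α = realised − required = 9.2991% − 7.76148% = +1.54%

+1.54%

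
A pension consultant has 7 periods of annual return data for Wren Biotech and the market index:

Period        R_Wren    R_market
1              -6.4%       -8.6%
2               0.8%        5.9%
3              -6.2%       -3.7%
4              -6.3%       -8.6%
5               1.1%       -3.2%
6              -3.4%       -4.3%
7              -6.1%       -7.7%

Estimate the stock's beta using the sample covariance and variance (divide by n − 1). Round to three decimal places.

Mean R_i = (-6.4 + 0.8 − 6.2 − 6.3 + 1.1 − 3.4 − 6.1) / 7 = -3.7857%
Mean R_m = (-8.6 + 5.9 − 3.7 − 8.6 − 3.2 − 4.3 − 7.7) / 7 = -4.3143%
Σ(R_i − R̄_i)(R_m − R̄_m) = 80.6214  ⇒  Cov = 80.6214 / 6 = 13.4369
Σ(R_m − R̄_m)² = 154.1486  ⇒  Var(R_m) = 154.1486 / 6 = 25.6914
β = Cov / Var(R_m) = 13.4369 / 25.6914 = 0.5230

0.523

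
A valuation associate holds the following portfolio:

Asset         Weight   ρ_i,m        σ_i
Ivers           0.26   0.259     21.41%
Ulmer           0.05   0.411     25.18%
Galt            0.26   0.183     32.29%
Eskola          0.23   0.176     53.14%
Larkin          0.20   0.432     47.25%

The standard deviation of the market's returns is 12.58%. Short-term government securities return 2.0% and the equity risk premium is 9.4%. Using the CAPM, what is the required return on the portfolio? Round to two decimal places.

9.27%

β_Ivers = 0.259 × 21.41% / 12.58% = 0.4408
β_Ulmer = 0.411 × 25.18% / 12.58% = 0.8227
β_Galt = 0.183 × 32.29% / 12.58% = 0.4697
β_Eskola = 0.176 × 53.14% / 12.58% = 0.7435
β_Larkin = 0.432 × 47.25% / 12.58% = 1.6226
β_P = Σ w_i β_i = 0.26×0.4408 + 0.05×0.8227 + 0.26×0.4697 + 0.23×0.7435 + 0.20×1.6226 = 0.7734
E(R_P) = R_f + β_P × MRP = 2.0% + 0.7734 × 9.4% = 9.27%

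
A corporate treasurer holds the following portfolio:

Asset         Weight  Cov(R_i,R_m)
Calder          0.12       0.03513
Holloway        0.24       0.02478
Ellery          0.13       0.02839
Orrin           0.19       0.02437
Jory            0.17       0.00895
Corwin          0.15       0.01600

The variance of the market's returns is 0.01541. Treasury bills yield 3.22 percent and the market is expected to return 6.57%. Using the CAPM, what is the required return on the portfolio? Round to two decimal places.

β_Calder = 0.03513 / 0.01541 = 2.2797
β_Holloway = 0.02478 / 0.01541 = 1.6080
β_Ellery = 0.02839 / 0.01541 = 1.8423
β_Orrin = 0.02437 / 0.01541 = 1.5814
β_Jory = 0.00895 / 0.01541 = 0.5808
β_Corwin = 0.01600 / 0.01541 = 1.0383
β_P = Σ w_i β_i = 0.12×2.2797 + 0.24×1.6080 + 0.13×1.8423 + 0.19×1.5814 + 0.17×0.5808 + 0.15×1.0383 = 1.4539
MRP = 6.57% − 3.22% = 3.35%
E(R_P) = R_f + β_P × MRP = 3.22% + 1.4539 × 3.35% = 8.09%

8.09%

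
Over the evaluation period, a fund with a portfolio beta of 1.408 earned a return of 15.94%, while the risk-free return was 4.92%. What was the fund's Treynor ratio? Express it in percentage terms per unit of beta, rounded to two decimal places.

7.83%

Treynor = (R_P − R_f) / β_P = (15.94% − 4.92%) / 1.4080 = 11.02% / 1.4080 = 7.83%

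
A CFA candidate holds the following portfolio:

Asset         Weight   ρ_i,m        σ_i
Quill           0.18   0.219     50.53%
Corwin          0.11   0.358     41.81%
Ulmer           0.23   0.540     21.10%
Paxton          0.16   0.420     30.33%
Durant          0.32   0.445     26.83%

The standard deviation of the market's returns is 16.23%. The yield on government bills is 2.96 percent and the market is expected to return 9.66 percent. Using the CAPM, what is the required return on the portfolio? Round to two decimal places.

β_Quill = 0.219 × 50.53% / 16.23% = 0.6818
β_Corwin = 0.358 × 41.81% / 16.23% = 0.9222
β_Ulmer = 0.540 × 21.10% / 16.23% = 0.7020
β_Paxton = 0.420 × 30.33% / 16.23% = 0.7849
β_Durant = 0.445 × 26.83% / 16.23% = 0.7356
β_P = Σ w_i β_i = 0.18×0.6818 + 0.11×0.9222 + 0.23×0.7020 + 0.16×0.7849 + 0.32×0.7356 = 0.7466
MRP = 9.66% − 2.96% = 6.70%
E(R_P) = R_f + β_P × MRP = 2.96% + 0.7466 × 6.70% = 7.96%

7.96%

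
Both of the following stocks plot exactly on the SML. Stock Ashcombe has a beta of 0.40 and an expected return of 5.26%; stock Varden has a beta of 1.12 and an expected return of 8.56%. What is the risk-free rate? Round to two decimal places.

Both satisfy E(R) = R_f + β·MRP, so the slope of the SML is
MRP = (8.56% − 5.26%) / (1.12 − 0.40) = 3.30% / 0.72 = 4.5833%
R_f = E(R_Ashcombe) − β_Ashcombe·MRP = 5.26% − 0.40 × 4.5833% = 3.4267%

3.43%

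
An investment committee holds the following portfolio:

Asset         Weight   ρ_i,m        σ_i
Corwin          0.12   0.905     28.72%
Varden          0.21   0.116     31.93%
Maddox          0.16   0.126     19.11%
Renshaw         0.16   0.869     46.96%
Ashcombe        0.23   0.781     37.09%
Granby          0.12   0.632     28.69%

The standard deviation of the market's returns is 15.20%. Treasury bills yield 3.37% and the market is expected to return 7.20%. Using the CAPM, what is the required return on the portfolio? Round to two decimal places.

β_Corwin = 0.905 × 28.72% / 15.20% = 1.7100
β_Varden = 0.116 × 31.93% / 15.20% = 0.2437
β_Maddox = 0.126 × 19.11% / 15.20% = 0.1584
β_Renshaw = 0.869 × 46.96% / 15.20% = 2.6848
β_Ashcombe = 0.781 × 37.09% / 15.20% = 1.9057
β_Granby = 0.632 × 28.69% / 15.20% = 1.1929
β_P = Σ w_i β_i = 0.12×1.7100 + 0.21×0.2437 + 0.16×0.1584 + 0.16×2.6848 + 0.23×1.9057 + 0.12×1.1929 = 1.2927
MRP = 7.20% − 3.37% = 3.83%
E(R_P) = R_f + β_P × MRP = 3.37% + 1.2927 × 3.83% = 8.32%

8.32%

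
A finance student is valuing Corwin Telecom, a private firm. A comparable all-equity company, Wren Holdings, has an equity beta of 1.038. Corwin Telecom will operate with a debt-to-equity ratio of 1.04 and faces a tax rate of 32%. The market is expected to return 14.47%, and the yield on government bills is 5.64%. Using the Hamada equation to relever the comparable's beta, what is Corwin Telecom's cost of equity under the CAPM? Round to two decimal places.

21.29%

β_L = β_U × [1 + (1 − t)(D/E)] = 1.038 × [1 + (1 − 0.32) × 1.04]
    = 1.038 × [1 + 0.68 × 1.04] = 1.038 × 1.7072 = 1.7721
MRP = 14.47% − 5.64% = 8.83%
E(R) = R_f + β_L × MRP = 5.64% + 1.7721 × 8.83% = 21.29%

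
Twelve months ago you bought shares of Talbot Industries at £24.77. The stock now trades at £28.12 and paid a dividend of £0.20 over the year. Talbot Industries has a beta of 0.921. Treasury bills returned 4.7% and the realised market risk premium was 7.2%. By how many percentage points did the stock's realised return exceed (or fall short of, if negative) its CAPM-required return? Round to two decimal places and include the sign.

Realised HPR = (P1 + D1 − P0) / P0 = (28.12 + 0.20 − 24.77) / 24.77 = 3.55 / 24.77 = 14.3319%
CAPM required = R_f + β·MRP = 4.7% + 0.921 × 7.2% = 11.3312%
α = realised − required = 14.3319% − 11.3312% = +3.00%

+3.00%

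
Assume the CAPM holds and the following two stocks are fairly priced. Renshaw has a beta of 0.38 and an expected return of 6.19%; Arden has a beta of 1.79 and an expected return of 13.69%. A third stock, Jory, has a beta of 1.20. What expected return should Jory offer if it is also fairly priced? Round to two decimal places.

MRP (SML slope) = (13.69% − 6.19%) / (1.79 − 0.38) = 7.50% / 1.41 = 5.3191%
R_f (intercept) = 6.19% − 0.38 × 5.3191% = 4.1687%
E(R_Jory) = R_f + β × MRP = 4.1687% + 1.20 × 5.3191% = 10.55%

10.55%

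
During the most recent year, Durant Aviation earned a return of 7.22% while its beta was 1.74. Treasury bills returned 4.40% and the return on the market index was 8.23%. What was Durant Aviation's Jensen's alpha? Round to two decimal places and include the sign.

-3.84%

Market excess return = 8.23% − 4.40% = 3.83%
CAPM benchmark = R_f + β(R_m − R_f) = 4.40% + 1.74 × 3.83% = 11.0642%
α = actual − benchmark = 7.22% − 11.0642% = -3.84%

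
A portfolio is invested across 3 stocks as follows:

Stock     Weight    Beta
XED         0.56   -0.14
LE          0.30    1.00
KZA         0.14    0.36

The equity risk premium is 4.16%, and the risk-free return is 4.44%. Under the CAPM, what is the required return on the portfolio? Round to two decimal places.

5.57%

β_P = Σ w_i β_i = 0.56×-0.14 + 0.30×1.00 + 0.14×0.36 = 0.2720
E(R_P) = R_f + β_P × MRP = 4.44% + 0.2720 × 4.16% = 5.57%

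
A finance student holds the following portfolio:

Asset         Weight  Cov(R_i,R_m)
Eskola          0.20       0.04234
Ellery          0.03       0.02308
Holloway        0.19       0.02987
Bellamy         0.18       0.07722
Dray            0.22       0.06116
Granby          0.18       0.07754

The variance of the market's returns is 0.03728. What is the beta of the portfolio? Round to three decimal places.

β_Eskola = 0.04234 / 0.03728 = 1.1357
β_Ellery = 0.02308 / 0.03728 = 0.6191
β_Holloway = 0.02987 / 0.03728 = 0.8012
β_Bellamy = 0.07722 / 0.03728 = 2.0714
β_Dray = 0.06116 / 0.03728 = 1.6406
β_Granby = 0.07754 / 0.03728 = 2.0799
β_P = Σ w_i β_i = 0.20×1.1357 + 0.03×0.6191 + 0.19×0.8012 + 0.18×2.0714 + 0.22×1.6406 + 0.18×2.0799 = 1.5061

1.506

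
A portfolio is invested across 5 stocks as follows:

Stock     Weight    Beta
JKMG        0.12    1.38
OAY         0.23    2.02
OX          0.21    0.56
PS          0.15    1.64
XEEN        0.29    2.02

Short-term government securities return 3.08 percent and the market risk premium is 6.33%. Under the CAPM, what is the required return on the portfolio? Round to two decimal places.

13.08%

β_P = Σ w_i β_i = 0.12×1.38 + 0.23×2.02 + 0.21×0.56 + 0.15×1.64 + 0.29×2.02 = 1.5796
E(R_P) = R_f + β_P × MRP = 3.08% + 1.5796 × 6.33% = 13.08%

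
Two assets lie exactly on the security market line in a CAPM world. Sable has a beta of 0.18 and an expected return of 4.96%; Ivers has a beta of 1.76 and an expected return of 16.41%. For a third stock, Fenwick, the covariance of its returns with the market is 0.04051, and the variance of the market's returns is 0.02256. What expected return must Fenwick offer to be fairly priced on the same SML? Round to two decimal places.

MRP = (16.41% − 4.96%) / (1.76 − 0.18) = 7.2468%
R_f = 4.96% − 0.18 × 7.2468% = 3.6556%
β_Fenwick = Cov / Var(R_m) = 0.04051 / 0.02256 = 1.7957
E(R_Fenwick) = R_f + β × MRP = 3.6556% + 1.7957 × 7.2468% = 16.67%

16.67%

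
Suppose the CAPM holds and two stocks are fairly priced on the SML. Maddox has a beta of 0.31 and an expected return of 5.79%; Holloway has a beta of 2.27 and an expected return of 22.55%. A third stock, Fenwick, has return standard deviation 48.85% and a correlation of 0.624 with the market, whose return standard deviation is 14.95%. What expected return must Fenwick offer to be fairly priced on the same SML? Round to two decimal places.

MRP = (22.55% − 5.79%) / (2.27 − 0.31) = 8.5510%
R_f = 5.79% − 0.31 × 8.5510% = 3.1392%
β_Fenwick = ρ·σ_i/σ_m = 0.624 × 48.85 / 14.95 = 2.0390
E(R_Fenwick) = R_f + β × MRP = 3.1392% + 2.0390 × 8.5510% = 20.57%

20.57%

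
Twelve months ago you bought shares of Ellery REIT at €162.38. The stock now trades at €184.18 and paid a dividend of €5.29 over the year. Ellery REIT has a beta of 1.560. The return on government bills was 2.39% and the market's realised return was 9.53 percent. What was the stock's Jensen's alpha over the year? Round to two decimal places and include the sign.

+3.15%

Realised HPR = (P1 + D1 − P0) / P0 = (184.18 + 5.29 − 162.38) / 162.38 = 27.09 / 162.38 = 16.6831%
MRP = 9.53% − 2.39% = 7.14%
CAPM required = R_f + β·MRP = 2.39% + 1.560 × 7.14% = 13.52840%
α = realised − required = 16.6831% − 13.52840% = +3.15%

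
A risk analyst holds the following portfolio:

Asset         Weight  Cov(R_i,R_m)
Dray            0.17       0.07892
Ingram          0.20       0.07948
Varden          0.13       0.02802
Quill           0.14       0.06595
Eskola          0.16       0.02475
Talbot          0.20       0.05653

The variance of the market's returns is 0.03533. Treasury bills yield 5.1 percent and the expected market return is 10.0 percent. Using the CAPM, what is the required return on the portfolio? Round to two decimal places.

13.07%

β_Dray = 0.07892 / 0.03533 = 2.2338
β_Ingram = 0.07948 / 0.03533 = 2.2496
β_Varden = 0.02802 / 0.03533 = 0.7931
β_Quill = 0.06595 / 0.03533 = 1.8667
β_Eskola = 0.02475 / 0.03533 = 0.7005
β_Talbot = 0.05653 / 0.03533 = 1.6001
β_P = Σ w_i β_i = 0.17×2.2338 + 0.20×2.2496 + 0.13×0.7931 + 0.14×1.8667 + 0.16×0.7005 + 0.20×1.6001 = 1.6262
MRP = 10.0% − 5.1% = 4.90%
E(R_P) = R_f + β_P × MRP = 5.1% + 1.6262 × 4.9% = 13.07%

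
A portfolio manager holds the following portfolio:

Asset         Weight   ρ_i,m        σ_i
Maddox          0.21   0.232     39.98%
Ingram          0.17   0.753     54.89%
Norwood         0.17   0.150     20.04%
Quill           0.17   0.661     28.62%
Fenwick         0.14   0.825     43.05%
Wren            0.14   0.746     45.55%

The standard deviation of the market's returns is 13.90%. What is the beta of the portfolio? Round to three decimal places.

β_Maddox = 0.232 × 39.98% / 13.90% = 0.6673
β_Ingram = 0.753 × 54.89% / 13.90% = 2.9735
β_Norwood = 0.150 × 20.04% / 13.90% = 0.2163
β_Quill = 0.661 × 28.62% / 13.90% = 1.3610
β_Fenwick = 0.825 × 43.05% / 13.90% = 2.5551
β_Wren = 0.746 × 45.55% / 13.90% = 2.4446
β_P = Σ w_i β_i = 0.21×0.6673 + 0.17×2.9735 + 0.17×0.2163 + 0.17×1.3610 + 0.14×2.5551 + 0.14×2.4446 = 1.6137

1.614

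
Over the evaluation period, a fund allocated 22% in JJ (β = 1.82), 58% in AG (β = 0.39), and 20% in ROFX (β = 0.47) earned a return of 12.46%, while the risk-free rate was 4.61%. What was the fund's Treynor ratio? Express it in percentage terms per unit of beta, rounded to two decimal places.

β_P = 0.22×1.82 + 0.58×0.39 + 0.20×0.47 = 0.7206
Treynor = (R_P − R_f) / β_P = (12.46% − 4.61%) / 0.7206 = 7.85% / 0.7206 = 10.89%

10.89%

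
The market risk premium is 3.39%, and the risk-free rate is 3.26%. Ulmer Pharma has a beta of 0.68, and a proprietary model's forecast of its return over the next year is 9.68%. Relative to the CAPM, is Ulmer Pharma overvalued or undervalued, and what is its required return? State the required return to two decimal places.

Required return = R_f + β·MRP = 3.26% + 0.68 × 3.39% = 5.57%
Forecast 9.68% > required 5.57% → the stock plots above the SML → undervalued.

Undervalued; required return 5.57%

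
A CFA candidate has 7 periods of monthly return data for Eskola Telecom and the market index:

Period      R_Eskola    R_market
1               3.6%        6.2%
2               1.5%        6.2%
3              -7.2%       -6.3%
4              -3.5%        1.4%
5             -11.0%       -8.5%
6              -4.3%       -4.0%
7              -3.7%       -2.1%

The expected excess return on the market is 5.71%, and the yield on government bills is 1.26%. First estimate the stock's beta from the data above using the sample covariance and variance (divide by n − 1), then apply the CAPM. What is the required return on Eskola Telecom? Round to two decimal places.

5.90%

Mean R_i = (3.6 + 1.5 − 7.2 − 3.5 − 11.0 − 4.3 − 3.7) / 7 = -3.5143%
Mean R_m = (6.2 + 6.2 − 6.3 + 1.4 − 8.5 − 4.0 − 2.1) / 7 = -1.0143%
Σ(R_i − R̄_i)(R_m − R̄_m) = 165.5986  ⇒  Cov = 165.5986 / 6 = 27.5998
Σ(R_m − R̄_m)² = 203.9886  ⇒  Var(R_m) = 203.9886 / 6 = 33.9981
β = Cov / Var(R_m) = 27.5998 / 33.9981 = 0.8118
E(R) = R_f + β × MRP = 1.26% + 0.8118 × 5.71% = 5.90%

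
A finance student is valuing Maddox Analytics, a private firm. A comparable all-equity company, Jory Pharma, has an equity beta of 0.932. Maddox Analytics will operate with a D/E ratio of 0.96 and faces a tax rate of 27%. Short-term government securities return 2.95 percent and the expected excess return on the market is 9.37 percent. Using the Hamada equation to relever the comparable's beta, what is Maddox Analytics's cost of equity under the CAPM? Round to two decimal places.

17.80%

β_L = β_U × [1 + (1 − t)(D/E)] = 0.932 × [1 + (1 − 0.27) × 0.96]
    = 0.932 × [1 + 0.73 × 0.96] = 0.932 × 1.7008 = 1.5851
E(R) = R_f + β_L × MRP = 2.95% + 1.5851 × 9.37% = 17.80%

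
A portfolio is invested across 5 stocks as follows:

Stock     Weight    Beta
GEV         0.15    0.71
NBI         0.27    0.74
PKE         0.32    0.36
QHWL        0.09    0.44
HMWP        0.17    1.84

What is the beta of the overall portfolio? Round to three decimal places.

0.774

β_P = Σ w_i β_i = 0.15×0.71 + 0.27×0.74 + 0.32×0.36 + 0.09×0.44 + 0.17×1.84 = 0.7739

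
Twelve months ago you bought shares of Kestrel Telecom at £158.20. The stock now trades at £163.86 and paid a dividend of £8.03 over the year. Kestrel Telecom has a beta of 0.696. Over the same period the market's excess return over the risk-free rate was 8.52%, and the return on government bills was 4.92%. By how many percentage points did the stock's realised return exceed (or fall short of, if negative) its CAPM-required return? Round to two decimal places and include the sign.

Realised HPR = (P1 + D1 − P0) / P0 = (163.86 + 8.03 − 158.20) / 158.20 = 13.69 / 158.20 = 8.6536%
CAPM required = R_f + β·MRP = 4.92% + 0.696 × 8.52% = 10.84992%
α = realised − required = 8.6536% − 10.84992% = -2.20%

-2.20%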